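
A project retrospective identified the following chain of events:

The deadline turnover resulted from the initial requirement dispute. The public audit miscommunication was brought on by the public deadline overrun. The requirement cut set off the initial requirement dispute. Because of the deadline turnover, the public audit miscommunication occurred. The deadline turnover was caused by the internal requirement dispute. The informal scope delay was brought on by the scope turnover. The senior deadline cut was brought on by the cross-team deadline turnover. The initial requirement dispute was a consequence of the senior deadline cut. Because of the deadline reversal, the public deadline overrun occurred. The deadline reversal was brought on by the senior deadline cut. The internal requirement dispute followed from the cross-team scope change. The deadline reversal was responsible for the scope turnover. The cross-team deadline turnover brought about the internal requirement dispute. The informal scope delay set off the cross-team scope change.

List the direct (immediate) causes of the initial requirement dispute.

the requirement cut, the senior deadline cut

Upstream contributors include the cross-team deadline turnover, but only the requirement cut, the senior deadline cut feed directly into the initial requirement dispute.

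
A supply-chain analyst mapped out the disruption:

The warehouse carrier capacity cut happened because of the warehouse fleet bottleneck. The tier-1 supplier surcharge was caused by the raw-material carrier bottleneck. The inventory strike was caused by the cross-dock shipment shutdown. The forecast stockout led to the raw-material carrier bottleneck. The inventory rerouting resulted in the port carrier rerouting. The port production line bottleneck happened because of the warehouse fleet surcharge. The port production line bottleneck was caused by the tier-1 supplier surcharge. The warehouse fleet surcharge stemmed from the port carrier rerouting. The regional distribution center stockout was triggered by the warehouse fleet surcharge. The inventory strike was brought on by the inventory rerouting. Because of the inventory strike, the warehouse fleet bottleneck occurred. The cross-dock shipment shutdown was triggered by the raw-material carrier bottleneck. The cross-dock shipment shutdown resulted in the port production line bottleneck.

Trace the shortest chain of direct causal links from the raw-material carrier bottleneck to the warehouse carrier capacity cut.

the raw-material carrier bottleneck → the cross-dock shipment shutdown
the cross-dock shipment shutdown → the inventory strike
the inventory strike → the warehouse fleet bottleneck
the warehouse fleet bottleneck → the warehouse carrier capacity cut
Length: 4 steps.

the raw-material carrier bottleneck → the cross-dock shipment shutdown → the inventory strike → the warehouse fleet bottleneck → the warehouse carrier capacity cut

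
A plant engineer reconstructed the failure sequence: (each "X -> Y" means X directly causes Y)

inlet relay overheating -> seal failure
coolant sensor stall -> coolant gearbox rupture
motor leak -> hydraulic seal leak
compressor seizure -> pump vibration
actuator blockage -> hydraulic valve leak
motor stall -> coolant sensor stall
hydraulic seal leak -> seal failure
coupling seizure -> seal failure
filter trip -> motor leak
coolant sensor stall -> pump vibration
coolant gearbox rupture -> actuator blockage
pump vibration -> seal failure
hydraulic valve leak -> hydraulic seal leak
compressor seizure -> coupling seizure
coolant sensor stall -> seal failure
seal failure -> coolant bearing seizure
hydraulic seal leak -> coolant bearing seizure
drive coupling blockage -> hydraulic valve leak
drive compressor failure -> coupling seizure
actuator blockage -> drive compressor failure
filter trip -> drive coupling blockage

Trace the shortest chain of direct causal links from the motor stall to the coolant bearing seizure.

the motor stall → the coolant sensor stall → the seal failure → the coolant bearing seizure

the motor stall → the coolant sensor stall
the coolant sensor stall → the seal failure
the seal failure → the coolant bearing seizure
Length: 3 steps.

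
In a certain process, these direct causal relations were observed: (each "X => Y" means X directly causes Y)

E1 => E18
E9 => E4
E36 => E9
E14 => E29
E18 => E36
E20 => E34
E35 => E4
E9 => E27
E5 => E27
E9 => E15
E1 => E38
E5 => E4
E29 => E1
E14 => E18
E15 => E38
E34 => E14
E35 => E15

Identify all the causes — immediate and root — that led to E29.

E14, E20, E34

Immediate cause of E29: E14.
Further upstream: E20, E34.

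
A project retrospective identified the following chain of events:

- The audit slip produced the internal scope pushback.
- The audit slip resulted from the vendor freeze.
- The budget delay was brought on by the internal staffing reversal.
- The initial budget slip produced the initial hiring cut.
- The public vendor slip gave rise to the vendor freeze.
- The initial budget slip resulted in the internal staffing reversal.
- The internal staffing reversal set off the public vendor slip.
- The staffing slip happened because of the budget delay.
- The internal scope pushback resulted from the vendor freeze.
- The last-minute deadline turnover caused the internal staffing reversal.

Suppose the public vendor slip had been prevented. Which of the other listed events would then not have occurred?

the audit slip, the internal scope pushback, the vendor freeze

Downstream of the public vendor slip: the vendor freeze, the audit slip, the internal scope pushback.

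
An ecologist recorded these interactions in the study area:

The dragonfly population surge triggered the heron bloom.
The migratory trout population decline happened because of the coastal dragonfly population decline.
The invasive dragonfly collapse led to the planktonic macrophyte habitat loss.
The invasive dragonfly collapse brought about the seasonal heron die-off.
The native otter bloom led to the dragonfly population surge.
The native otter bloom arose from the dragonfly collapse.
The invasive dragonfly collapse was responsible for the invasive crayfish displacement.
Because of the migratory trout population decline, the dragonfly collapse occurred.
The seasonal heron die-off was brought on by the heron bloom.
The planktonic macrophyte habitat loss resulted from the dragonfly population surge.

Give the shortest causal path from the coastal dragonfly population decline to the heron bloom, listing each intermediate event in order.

the coastal dragonfly population decline → the migratory trout population decline → the dragonfly collapse → the native otter bloom → the dragonfly population surge → the heron bloom

the coastal dragonfly population decline → the migratory trout population decline
the migratory trout population decline → the dragonfly collapse
the dragonfly collapse → the native otter bloom
the native otter bloom → the dragonfly population surge
the dragonfly population surge → the heron bloom
Length: 5 steps.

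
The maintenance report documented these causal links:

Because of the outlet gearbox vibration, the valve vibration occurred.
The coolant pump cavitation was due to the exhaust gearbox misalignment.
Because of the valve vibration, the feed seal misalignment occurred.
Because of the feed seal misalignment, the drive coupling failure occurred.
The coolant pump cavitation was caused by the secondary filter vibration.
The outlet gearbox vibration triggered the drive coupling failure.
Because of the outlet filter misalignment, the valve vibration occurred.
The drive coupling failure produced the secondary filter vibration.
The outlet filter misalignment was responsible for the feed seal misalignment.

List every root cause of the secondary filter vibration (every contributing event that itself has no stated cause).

Tracing upstream from the secondary filter vibration: the secondary filter vibration ← the drive coupling failure ← the feed seal misalignment ← the outlet filter misalignment.
A separate upstream branch: the secondary filter vibration ← the drive coupling failure ← the outlet gearbox vibration.
Each of those chain origins has no stated cause.

the outlet filter misalignment, the outlet gearbox vibration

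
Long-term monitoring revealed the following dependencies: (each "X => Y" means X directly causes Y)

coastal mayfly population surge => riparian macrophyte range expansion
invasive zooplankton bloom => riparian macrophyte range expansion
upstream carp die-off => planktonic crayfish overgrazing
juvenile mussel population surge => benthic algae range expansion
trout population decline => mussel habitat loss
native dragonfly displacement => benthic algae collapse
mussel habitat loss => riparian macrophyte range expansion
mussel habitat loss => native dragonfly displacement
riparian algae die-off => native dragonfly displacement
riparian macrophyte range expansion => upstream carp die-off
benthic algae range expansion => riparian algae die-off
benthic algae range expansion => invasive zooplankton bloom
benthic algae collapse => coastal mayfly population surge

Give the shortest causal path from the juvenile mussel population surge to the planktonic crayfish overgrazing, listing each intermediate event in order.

the juvenile mussel population surge → the benthic algae range expansion → the invasive zooplankton bloom → the riparian macrophyte range expansion → the upstream carp die-off → the planktonic crayfish overgrazing

the juvenile mussel population surge → the benthic algae range expansion
the benthic algae range expansion → the invasive zooplankton bloom
the invasive zooplankton bloom → the riparian macrophyte range expansion
the riparian macrophyte range expansion → the upstream carp die-off
the upstream carp die-off → the planktonic crayfish overgrazing
Length: 5 steps.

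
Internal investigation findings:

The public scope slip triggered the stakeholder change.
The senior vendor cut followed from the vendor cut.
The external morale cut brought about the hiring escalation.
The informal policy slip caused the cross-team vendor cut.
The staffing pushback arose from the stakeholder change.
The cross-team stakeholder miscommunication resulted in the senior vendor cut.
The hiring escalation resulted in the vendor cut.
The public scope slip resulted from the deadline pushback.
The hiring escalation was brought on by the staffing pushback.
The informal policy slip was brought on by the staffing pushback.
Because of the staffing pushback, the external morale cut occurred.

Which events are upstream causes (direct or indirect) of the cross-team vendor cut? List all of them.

Immediate cause of the cross-team vendor cut: the informal policy slip.
Further upstream: the deadline pushback, the public scope slip, the stakeholder change, the staffing pushback.

the deadline pushback, the informal policy slip, the public scope slip, the staffing pushback, the stakeholder change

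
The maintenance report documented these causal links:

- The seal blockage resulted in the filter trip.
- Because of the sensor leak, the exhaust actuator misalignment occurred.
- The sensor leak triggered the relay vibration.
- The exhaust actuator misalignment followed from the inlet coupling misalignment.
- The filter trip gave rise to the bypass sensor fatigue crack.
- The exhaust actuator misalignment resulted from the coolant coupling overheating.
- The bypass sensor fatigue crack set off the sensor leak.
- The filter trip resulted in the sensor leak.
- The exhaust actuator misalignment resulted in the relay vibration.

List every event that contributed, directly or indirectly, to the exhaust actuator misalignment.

the bypass sensor fatigue crack, the coolant coupling overheating, the filter trip, the inlet coupling misalignment, the seal blockage, the sensor leak

Immediate causes of the exhaust actuator misalignment: the inlet coupling misalignment, the coolant coupling overheating, the sensor leak.
Further upstream: the seal blockage, the filter trip, the bypass sensor fatigue crack.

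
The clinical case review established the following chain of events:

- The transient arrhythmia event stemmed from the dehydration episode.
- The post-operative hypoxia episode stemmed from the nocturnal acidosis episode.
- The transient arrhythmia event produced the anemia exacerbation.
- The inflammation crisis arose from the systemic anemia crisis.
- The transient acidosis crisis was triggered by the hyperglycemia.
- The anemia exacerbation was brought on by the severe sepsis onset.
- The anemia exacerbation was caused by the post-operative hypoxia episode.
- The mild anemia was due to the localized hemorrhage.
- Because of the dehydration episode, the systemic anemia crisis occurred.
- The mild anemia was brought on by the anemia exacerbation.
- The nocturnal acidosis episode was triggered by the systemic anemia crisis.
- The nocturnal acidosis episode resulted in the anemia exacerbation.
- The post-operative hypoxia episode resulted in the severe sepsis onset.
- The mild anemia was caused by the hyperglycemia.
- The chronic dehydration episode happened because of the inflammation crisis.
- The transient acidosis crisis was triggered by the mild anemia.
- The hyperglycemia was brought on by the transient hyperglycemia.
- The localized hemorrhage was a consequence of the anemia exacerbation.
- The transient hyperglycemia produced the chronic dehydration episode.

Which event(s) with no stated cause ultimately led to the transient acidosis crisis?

Tracing upstream from the transient acidosis crisis: the transient acidosis crisis ← the mild anemia ← the anemia exacerbation ← the transient arrhythmia event ← the dehydration episode.
A separate upstream branch: the transient acidosis crisis ← the hyperglycemia ← the transient hyperglycemia.
Each of those chain origins has no stated cause.

the dehydration episode, the transient hyperglycemia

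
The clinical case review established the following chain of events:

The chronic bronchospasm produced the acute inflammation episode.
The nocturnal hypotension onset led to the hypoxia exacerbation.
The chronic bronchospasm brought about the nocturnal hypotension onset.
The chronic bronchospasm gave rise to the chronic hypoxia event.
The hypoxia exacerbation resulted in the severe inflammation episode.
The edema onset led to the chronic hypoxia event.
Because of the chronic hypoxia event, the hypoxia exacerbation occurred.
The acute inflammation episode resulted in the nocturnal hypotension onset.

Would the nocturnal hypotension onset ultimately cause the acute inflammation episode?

The nocturnal hypotension onset leads to the hypoxia exacerbation, the severe inflammation episode; the acute inflammation episode is not among them.

No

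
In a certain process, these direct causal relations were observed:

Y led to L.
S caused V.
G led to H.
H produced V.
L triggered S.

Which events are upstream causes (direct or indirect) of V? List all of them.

Immediate causes of V: S, H.
Further upstream: Y, L, G.

G, H, L, S, Y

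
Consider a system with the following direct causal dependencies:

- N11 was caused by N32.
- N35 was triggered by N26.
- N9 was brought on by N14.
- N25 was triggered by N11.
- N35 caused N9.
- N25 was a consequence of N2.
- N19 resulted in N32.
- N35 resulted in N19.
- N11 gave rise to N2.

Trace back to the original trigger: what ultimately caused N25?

Tracing upstream from N25: N25 ← N11 ← N32 ← N19 ← N35 ← N26.
N26 has no stated cause, so it is the root.

N26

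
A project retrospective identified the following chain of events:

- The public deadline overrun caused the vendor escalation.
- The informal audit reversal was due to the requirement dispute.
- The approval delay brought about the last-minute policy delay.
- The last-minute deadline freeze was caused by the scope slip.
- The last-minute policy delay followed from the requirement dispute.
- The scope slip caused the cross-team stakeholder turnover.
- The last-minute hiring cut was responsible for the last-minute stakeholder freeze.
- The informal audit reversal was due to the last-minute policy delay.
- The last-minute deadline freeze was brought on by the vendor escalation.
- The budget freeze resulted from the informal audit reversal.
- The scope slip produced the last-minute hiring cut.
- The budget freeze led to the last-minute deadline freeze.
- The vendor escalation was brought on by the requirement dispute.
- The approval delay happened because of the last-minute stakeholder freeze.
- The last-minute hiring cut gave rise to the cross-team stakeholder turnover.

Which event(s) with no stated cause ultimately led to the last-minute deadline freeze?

Tracing upstream from the last-minute deadline freeze: the last-minute deadline freeze ← the scope slip.
A separate upstream branch: the last-minute deadline freeze ← the vendor escalation ← the requirement dispute.
A separate upstream branch: the last-minute deadline freeze ← the vendor escalation ← the public deadline overrun.
Each of those chain origins has no stated cause.

the public deadline overrun, the requirement dispute, the scope slip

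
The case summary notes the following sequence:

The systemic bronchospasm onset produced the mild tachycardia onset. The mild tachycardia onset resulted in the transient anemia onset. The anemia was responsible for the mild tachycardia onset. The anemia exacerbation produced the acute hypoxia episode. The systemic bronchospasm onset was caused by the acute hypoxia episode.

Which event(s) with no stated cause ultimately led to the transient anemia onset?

the anemia, the anemia exacerbation

Tracing upstream from the transient anemia onset: the transient anemia onset ← the mild tachycardia onset ← the systemic bronchospasm onset ← the acute hypoxia episode ← the anemia exacerbation.
A separate upstream branch: the transient anemia onset ← the mild tachycardia onset ← the anemia.
Each of those chain origins has no stated cause.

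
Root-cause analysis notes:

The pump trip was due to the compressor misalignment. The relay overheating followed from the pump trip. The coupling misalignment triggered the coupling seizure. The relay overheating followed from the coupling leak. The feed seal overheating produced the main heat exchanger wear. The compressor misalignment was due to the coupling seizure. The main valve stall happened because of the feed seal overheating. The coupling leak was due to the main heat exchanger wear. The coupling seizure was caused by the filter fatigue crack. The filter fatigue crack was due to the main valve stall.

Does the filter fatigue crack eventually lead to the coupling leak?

The filter fatigue crack leads to the coupling seizure, the compressor misalignment, the pump trip, the relay overheating; the coupling leak is not among them.

No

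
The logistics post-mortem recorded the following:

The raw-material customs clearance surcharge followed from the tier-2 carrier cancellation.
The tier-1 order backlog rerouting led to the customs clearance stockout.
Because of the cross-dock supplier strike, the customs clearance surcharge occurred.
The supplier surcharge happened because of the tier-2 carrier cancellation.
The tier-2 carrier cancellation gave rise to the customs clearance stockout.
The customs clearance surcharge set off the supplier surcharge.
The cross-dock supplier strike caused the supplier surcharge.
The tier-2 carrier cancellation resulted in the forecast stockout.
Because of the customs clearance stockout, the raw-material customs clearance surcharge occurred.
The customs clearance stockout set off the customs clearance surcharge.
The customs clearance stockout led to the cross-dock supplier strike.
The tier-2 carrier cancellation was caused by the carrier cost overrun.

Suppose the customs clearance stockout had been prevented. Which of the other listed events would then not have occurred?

the cross-dock supplier strike, the customs clearance surcharge

Downstream of the customs clearance stockout: the raw-material customs clearance surcharge, the cross-dock supplier strike, the customs clearance surcharge, the supplier surcharge.
Of those, still caused via another path: the raw-material customs clearance surcharge, the supplier surcharge.
The remainder have no surviving cause.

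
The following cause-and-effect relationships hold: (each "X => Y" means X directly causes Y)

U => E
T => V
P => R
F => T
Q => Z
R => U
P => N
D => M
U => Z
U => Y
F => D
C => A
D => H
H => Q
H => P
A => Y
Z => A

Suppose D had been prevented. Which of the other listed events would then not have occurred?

Downstream of D: H, P, M, R, U, E, Q, N, Z, A, Y.
Of those, still caused via another path: A, Y.
The remainder have no surviving cause.

E, H, M, N, P, Q, R, U, Z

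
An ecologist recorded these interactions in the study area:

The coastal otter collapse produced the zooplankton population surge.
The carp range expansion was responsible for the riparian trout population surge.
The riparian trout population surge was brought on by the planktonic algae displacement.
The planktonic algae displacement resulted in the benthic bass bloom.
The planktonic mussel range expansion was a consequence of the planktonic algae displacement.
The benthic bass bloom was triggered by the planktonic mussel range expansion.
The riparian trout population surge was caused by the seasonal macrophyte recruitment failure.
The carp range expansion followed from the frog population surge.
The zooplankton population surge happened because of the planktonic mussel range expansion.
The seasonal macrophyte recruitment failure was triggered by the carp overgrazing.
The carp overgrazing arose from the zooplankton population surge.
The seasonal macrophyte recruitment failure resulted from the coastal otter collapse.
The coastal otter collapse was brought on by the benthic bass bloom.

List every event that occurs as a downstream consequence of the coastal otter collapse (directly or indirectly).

the carp overgrazing, the riparian trout population surge, the seasonal macrophyte recruitment failure, the zooplankton population surge

Direct effects: the zooplankton population surge, the seasonal macrophyte recruitment failure.
2 steps out: the carp overgrazing, the riparian trout population surge.
Not reachable from it: the frog population surge, the planktonic algae displacement, the planktonic mussel range expansion, the benthic bass bloom, the carp range expansion.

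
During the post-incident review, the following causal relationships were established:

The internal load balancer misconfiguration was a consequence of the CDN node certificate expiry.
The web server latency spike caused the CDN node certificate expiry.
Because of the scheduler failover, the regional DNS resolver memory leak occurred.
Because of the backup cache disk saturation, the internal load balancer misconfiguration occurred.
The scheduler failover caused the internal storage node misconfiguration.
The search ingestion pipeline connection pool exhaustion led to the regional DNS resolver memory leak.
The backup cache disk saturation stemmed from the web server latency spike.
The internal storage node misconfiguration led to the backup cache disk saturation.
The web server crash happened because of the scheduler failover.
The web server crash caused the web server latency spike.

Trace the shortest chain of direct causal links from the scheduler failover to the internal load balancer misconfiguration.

the scheduler failover → the internal storage node misconfiguration → the backup cache disk saturation → the internal load balancer misconfiguration

the scheduler failover → the internal storage node misconfiguration
the internal storage node misconfiguration → the backup cache disk saturation
the backup cache disk saturation → the internal load balancer misconfiguration
Length: 3 steps.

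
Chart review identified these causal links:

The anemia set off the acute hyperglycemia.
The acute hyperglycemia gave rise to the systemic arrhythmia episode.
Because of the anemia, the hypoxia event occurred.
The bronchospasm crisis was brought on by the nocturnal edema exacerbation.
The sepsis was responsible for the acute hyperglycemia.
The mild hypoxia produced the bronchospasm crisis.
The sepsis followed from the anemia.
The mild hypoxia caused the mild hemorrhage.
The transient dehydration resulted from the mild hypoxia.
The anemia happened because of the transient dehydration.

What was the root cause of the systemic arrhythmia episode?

the mild hypoxia

Tracing upstream from the systemic arrhythmia episode: the systemic arrhythmia episode ← the acute hyperglycemia ← the anemia ← the transient dehydration ← the mild hypoxia.
The mild hypoxia has no stated cause, so it is the root.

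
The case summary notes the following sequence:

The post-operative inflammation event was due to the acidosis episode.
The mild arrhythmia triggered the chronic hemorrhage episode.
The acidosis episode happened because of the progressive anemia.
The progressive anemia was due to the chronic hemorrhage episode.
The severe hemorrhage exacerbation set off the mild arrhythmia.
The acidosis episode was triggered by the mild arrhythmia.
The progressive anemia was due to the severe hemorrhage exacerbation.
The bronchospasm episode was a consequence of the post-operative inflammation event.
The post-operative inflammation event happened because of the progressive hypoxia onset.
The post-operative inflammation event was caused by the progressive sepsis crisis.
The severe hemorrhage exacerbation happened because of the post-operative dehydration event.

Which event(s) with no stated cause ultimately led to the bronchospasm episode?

Tracing upstream from the bronchospasm episode: the bronchospasm episode ← the post-operative inflammation event ← the progressive sepsis crisis.
A separate upstream branch: the bronchospasm episode ← the post-operative inflammation event ← the acidosis episode ← the mild arrhythmia ← the severe hemorrhage exacerbation ← the post-operative dehydration event.
A separate upstream branch: the bronchospasm episode ← the post-operative inflammation event ← the progressive hypoxia onset.
Each of those chain origins has no stated cause.

the post-operative dehydration event, the progressive hypoxia onset, the progressive sepsis crisis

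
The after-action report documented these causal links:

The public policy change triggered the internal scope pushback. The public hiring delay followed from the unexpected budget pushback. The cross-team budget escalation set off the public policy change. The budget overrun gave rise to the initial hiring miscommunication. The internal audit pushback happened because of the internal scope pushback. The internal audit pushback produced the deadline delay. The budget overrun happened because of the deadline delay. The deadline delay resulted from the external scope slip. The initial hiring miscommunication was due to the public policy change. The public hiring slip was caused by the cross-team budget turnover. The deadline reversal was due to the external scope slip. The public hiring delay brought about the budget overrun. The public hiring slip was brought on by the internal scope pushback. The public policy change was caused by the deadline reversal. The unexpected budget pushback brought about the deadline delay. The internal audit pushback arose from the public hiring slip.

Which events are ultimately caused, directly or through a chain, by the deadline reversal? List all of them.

the budget overrun, the deadline delay, the initial hiring miscommunication, the internal audit pushback, the internal scope pushback, the public hiring slip, the public policy change

Direct effects: the public policy change.
2 steps out: the internal scope pushback, the initial hiring miscommunication.
3 steps out: the public hiring slip, the internal audit pushback.
4 steps out: the deadline delay.
5 steps out: the budget overrun.
Not reachable from it: the external scope slip, the cross-team budget turnover, the cross-team budget escalation, the unexpected budget pushback, the public hiring delay.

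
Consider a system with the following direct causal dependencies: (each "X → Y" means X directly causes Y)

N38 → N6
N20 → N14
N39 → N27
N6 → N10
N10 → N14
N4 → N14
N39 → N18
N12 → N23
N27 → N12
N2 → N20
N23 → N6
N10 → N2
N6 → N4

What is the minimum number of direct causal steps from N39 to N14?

6

Shortest chain: N39 → N27 → N12 → N23 → N6 → N10 → N14.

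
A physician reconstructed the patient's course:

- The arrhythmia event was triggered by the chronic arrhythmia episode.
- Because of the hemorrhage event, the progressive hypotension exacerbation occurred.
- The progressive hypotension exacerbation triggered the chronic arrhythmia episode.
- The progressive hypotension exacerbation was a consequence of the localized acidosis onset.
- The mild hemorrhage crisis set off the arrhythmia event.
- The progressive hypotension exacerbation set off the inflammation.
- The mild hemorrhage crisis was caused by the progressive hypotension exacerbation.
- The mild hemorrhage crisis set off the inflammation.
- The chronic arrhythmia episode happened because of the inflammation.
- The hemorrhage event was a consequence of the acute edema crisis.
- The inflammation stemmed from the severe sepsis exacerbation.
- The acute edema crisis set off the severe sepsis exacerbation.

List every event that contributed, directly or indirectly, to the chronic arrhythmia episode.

the acute edema crisis, the hemorrhage event, the inflammation, the localized acidosis onset, the mild hemorrhage crisis, the progressive hypotension exacerbation, the severe sepsis exacerbation

Immediate causes of the chronic arrhythmia episode: the progressive hypotension exacerbation, the inflammation.
Further upstream: the acute edema crisis, the hemorrhage event, the mild hemorrhage crisis, the severe sepsis exacerbation, the localized acidosis onset.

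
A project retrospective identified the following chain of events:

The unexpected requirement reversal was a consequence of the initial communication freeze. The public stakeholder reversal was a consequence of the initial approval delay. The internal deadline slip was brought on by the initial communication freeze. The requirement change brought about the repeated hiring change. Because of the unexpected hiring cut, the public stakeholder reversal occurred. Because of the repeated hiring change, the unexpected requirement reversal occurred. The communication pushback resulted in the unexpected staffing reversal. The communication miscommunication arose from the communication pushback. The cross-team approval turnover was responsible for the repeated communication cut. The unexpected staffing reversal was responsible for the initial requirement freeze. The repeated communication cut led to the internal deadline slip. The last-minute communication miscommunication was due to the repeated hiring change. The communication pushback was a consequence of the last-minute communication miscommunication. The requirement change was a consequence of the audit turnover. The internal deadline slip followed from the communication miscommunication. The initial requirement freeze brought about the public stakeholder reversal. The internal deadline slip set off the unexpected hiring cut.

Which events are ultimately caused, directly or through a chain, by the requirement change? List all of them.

Direct effects: the repeated hiring change.
2 steps out: the last-minute communication miscommunication, the unexpected requirement reversal.
3 steps out: the communication pushback.
4 steps out: the communication miscommunication, the unexpected staffing reversal.
5 steps out: the internal deadline slip, the initial requirement freeze.
6 steps out: the unexpected hiring cut, the public stakeholder reversal.
Not reachable from it: the audit turnover, the initial communication freeze, the cross-team approval turnover, the repeated communication cut, the initial approval delay.

the communication miscommunication, the communication pushback, the initial requirement freeze, the internal deadline slip, the last-minute communication miscommunication, the public stakeholder reversal, the repeated hiring change, the unexpected hiring cut, the unexpected requirement reversal, the unexpected staffing reversal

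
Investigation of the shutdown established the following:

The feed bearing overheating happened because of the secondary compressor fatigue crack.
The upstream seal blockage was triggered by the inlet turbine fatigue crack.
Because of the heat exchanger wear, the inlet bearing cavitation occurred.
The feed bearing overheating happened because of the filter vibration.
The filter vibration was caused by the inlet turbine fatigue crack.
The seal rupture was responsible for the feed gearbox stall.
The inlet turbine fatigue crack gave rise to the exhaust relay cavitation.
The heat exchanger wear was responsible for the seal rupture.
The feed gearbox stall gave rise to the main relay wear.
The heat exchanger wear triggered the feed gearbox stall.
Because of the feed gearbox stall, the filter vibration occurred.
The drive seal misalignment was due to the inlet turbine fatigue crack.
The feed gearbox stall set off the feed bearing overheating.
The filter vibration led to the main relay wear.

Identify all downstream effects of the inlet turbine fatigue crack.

Direct effects: the drive seal misalignment, the upstream seal blockage, the exhaust relay cavitation, the filter vibration.
2 steps out: the main relay wear, the feed bearing overheating.
Not reachable from it: the heat exchanger wear, the seal rupture, the secondary compressor fatigue crack, the inlet bearing cavitation, the feed gearbox stall.

the drive seal misalignment, the exhaust relay cavitation, the feed bearing overheating, the filter vibration, the main relay wear, the upstream seal blockage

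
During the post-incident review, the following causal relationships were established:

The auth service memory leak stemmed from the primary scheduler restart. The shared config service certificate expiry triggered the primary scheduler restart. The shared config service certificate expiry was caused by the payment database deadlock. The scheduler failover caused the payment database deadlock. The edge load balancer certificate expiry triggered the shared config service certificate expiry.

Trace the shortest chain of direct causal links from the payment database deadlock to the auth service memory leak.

the payment database deadlock → the shared config service certificate expiry
the shared config service certificate expiry → the primary scheduler restart
the primary scheduler restart → the auth service memory leak
Length: 3 steps.

the payment database deadlock → the shared config service certificate expiry → the primary scheduler restart → the auth service memory leak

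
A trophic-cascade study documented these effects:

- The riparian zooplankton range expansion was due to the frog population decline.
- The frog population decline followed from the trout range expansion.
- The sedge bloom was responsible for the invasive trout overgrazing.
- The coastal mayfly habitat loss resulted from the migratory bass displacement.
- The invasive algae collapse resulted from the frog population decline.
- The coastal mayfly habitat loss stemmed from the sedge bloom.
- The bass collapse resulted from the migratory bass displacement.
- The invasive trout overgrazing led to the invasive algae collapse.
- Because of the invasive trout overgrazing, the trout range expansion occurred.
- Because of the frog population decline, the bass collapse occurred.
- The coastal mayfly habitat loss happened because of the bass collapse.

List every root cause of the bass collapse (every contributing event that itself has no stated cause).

Tracing upstream from the bass collapse: the bass collapse ← the frog population decline ← the trout range expansion ← the invasive trout overgrazing ← the sedge bloom.
A separate upstream branch: the bass collapse ← the migratory bass displacement.
Each of those chain origins has no stated cause.

the migratory bass displacement, the sedge bloom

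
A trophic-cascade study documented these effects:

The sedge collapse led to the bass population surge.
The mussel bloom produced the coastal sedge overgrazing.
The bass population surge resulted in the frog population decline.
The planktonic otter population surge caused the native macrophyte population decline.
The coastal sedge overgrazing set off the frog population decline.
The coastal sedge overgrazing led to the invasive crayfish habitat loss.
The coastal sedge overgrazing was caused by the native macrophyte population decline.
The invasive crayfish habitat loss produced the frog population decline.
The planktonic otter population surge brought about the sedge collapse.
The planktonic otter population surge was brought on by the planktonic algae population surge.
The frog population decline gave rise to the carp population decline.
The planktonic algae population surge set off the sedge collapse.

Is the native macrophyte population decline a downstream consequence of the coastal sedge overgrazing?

The coastal sedge overgrazing leads to the invasive crayfish habitat loss, the frog population decline, the carp population decline; the native macrophyte population decline is not among them.

No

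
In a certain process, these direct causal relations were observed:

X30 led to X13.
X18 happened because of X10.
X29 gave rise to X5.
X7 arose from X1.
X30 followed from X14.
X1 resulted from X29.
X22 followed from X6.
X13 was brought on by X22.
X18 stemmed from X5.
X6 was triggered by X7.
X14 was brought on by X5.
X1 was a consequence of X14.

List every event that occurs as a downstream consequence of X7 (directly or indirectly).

X13, X22, X6

Direct effects: X6.
2 steps out: X22.
3 steps out: X13.
Not reachable from it: X29, X5, X14, X10, X1, X18, X30.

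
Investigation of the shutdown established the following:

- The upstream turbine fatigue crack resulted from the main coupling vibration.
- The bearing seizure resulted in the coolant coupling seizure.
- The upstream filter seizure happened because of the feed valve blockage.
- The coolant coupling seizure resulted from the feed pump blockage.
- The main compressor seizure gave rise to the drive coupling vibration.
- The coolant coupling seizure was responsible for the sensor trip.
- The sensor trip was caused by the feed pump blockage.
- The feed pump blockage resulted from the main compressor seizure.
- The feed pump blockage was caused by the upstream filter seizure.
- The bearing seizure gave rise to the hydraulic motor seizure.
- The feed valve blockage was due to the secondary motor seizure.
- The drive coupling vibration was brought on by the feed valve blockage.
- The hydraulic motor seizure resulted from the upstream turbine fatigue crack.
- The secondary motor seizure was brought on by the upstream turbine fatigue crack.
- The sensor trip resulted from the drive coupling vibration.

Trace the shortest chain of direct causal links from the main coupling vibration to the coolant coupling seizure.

the main coupling vibration → the upstream turbine fatigue crack
the upstream turbine fatigue crack → the secondary motor seizure
the secondary motor seizure → the feed valve blockage
the feed valve blockage → the upstream filter seizure
the upstream filter seizure → the feed pump blockage
the feed pump blockage → the coolant coupling seizure
Length: 6 steps.

the main coupling vibration → the upstream turbine fatigue crack → the secondary motor seizure → the feed valve blockage → the upstream filter seizure → the feed pump blockage → the coolant coupling seizure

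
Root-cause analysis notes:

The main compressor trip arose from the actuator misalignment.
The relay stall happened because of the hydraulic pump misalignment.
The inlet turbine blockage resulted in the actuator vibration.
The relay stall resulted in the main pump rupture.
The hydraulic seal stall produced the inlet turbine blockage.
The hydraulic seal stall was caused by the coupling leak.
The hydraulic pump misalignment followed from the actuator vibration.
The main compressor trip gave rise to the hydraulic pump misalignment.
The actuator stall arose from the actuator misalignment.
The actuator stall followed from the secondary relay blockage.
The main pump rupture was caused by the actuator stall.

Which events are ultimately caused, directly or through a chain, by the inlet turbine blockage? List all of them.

Direct effects: the actuator vibration.
2 steps out: the hydraulic pump misalignment.
3 steps out: the relay stall.
4 steps out: the main pump rupture.
Not reachable from it: the secondary relay blockage, the coupling leak, the hydraulic seal stall, the actuator misalignment, the main compressor trip, the actuator stall.

the actuator vibration, the hydraulic pump misalignment, the main pump rupture, the relay stall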